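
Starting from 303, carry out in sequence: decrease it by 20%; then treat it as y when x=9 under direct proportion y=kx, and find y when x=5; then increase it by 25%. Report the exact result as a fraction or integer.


Start with 303.
Step 1: Decrease by 20%: 303 * 80/100 = 1212/5
Step 2: Direct prop: k = (1212/5)/9; new y = k*5 = 1212/5*5/9 = 404/3
Step 3: Increase by 25%: 404/3 * 125/100 = 505/3
Final result = 505/3

505/3


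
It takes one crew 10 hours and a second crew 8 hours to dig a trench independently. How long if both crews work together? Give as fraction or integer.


Rate of A = 1/10 job per hour
Rate of B = 1/8 job per hour
Combined rate = 1/10 + 1/8
Find common denominator: (8 + 10)/(10*8) = 18/80
Combined rate = 9/40 job per hour
Time together = 1 / (9/40) = 40/9 hours

40/9


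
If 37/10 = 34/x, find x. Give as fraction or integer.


Setting up: 37/10 = 34/x
Cross multiply: 37 * x = 10 * 34
37x = 340
x = 340/37
x = 340/37

340/37


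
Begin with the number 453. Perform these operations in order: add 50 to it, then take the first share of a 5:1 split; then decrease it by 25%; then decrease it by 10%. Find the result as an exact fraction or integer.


Start with 453.
Step 1: Add 50: 453+50=503; split 5:1 first = 503*5/6 = 2515/6
Step 2: Decrease by 25%: 2515/6 * 75/100 = 2515/8
Step 3: Decrease by 10%: 2515/8 * 90/100 = 4527/16
Final result = 4527/16

4527/16


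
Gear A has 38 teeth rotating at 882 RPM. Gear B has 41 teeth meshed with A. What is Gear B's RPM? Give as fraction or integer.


Gear ratio: teeth_A * RPM_A = teeth_B * RPM_B
38 * 882 = 41 * RPM_B
33516 = 41 * RPM_B
RPM_B = 33516 / 41
RPM_B = 33516/41

33516/41


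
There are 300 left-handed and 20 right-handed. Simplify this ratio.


Find GCD(300, 20)
GCD = 20
Divide both by 20: 300/20 = 15, 20/20 = 1
Simplified ratio = 15:1

15:1


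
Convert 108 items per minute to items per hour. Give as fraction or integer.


Converting from per minute to per hour
Rate = 108 items per minute
Multiply by 60: 108 * 60
= 6480 items per hour

6480


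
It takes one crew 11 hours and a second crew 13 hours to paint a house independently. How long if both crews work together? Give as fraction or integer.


Rate of A = 1/11 job per hour
Rate of B = 1/13 job per hour
Combined rate = 1/11 + 1/13
Find common denominator: (13 + 11)/(11*13) = 24/143
Combined rate = 24/143 job per hour
Time together = 1 / (24/143) = 143/24 hours

143/24


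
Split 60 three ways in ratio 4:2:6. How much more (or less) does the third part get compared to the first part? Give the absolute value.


Total parts = 4 + 2 + 6 = 12
Value per part = 60 / 12 = 5
Shares: 4*5=20, 2*5=10, 6*5=30
Third share = 30, first share = 20
Difference = |30 - 20| = 10

10


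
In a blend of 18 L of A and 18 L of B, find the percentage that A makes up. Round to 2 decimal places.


Volume of A = 18 L
Volume of B = 18 L
Total volume = 18 + 18 = 36 L
Percentage of A = (18/36) * 100
= 50.00%

50.00


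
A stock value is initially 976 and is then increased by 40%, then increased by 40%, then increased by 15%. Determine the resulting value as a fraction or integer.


Start: 976
Step 1: increase by 40% => multiply by 140/100
  976 * 140/100 = 6832/5
Step 2: increase by 40% => multiply by 140/100
  6832/5 * 140/100 = 47824/25
Step 3: increase by 15% => multiply by 115/100
  47824/25 * 115/100 = 274988/125
Final value = 274988/125

274988/125


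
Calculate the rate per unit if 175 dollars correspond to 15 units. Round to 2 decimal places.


Total dollars = 175
Number of units = 15
Unit rate = 175 / 15
= 11.67 dollars per unit

11.67


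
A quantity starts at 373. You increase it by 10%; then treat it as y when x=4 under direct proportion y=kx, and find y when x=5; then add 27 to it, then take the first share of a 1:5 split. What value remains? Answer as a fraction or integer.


Start with 373.
Step 1: Increase by 10%: 373 * 110/100 = 4103/10
Step 2: Direct prop: k = (4103/10)/4; new y = k*5 = 4103/10*5/4 = 4103/8
Step 3: Add 27: 4103/8+27=4319/8; split 1:5 first = 4319/8*1/6 = 4319/48
Final result = 4319/48

4319/48


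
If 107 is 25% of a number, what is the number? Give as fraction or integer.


Given: 107 is 25% of the whole
Set up: 107 = 25/100 * whole
whole = 107 * 100 / 25
whole = 10700 / 25
whole = 428

428


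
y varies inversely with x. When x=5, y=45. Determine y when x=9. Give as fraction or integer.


Inverse proportion: y = k/x
Find k: k = 5 * 45 = 225
Compute y at x=9: y = 225/9
y = 25

25


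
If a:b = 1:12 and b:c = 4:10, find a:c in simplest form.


Given a:b = 1:12 and b:c = 4:10
Make b consistent. Multiply first ratio by 4: a:b = 4:48
Multiply second ratio by 12: b:c = 48:120
Now b = 48 in both, so a:b:c = 4:48:120
Therefore a:c = 4:120
Simplify by GCD: a:c = 1:30

1:30


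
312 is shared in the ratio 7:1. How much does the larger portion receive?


Total parts = 7 + 1 = 8
Value per part = 312 / 8 = 39
First share = 7 * 39 = 273
Second share = 1 * 39 = 39
Larger share = 273

273


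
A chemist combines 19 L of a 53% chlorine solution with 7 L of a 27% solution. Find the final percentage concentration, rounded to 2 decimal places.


Solute in mixture 1 = 53% of 19 L = 19*53/100 = 1007/100 L
Solute in mixture 2 = 27% of 7 L = 7*27/100 = 189/100 L
Total solute = 1007/100 + 189/100 = 299/25 L
Total volume = 19 + 7 = 26 L
Final concentration = 299/25/26 * 100 = 46.00%

46.00


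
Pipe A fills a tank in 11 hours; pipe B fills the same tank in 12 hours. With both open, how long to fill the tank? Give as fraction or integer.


Rate of A = 1/11 job per hour
Rate of B = 1/12 job per hour
Combined rate = 1/11 + 1/12
Find common denominator: (12 + 11)/(11*12) = 23/132
Combined rate = 23/132 job per hour
Time together = 1 / (23/132) = 132/23 hours

132/23


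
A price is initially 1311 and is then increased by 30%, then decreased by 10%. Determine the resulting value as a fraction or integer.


Start: 1311
Step 1: increase by 30% => multiply by 130/100
  1311 * 130/100 = 17043/10
Step 2: decrease by 10% => multiply by 90/100
  17043/10 * 90/100 = 153387/100
Final value = 153387/100

153387/100


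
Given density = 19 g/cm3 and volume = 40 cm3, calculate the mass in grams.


Using mass = density * volume
Density = 19 g/cm3
Volume = 40 cm3
Mass = 19 * 40
= 760 g

760


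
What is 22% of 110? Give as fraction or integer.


Compute 22% of 110
Convert percentage: 22% = 22/100
Multiply: 110 * 22/100
= 2420/100
= 121/5

121/5


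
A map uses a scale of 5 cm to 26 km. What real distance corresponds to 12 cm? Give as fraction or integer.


Map scale: 5 cm = 26 km
Measured distance on map = 12 cm
Set up proportion: 12 * 26 / 5
= 312 / 5
= 312/5 km

312/5


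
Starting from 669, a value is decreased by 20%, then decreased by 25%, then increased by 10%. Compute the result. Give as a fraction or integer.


Start: 669
Step 1: decrease by 20% => multiply by 80/100
  669 * 80/100 = 2676/5
Step 2: decrease by 25% => multiply by 75/100
  2676/5 * 75/100 = 2007/5
Step 3: increase by 10% => multiply by 110/100
  2007/5 * 110/100 = 22077/50
Final value = 22077/50

22077/50


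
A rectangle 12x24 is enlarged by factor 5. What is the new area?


Original dimensions: 12 x 24
Enlargement factor = 5
New width = 12 * 5 = 60
New height = 24 * 5 = 120
New area = 60 * 120 = 7200

7200


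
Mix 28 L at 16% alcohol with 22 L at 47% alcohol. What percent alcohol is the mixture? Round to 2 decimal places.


Solute in mixture 1 = 16% of 28 L = 28*16/100 = 112/25 L
Solute in mixture 2 = 47% of 22 L = 22*47/100 = 517/50 L
Total solute = 112/25 + 517/50 = 741/50 L
Total volume = 28 + 22 = 50 L
Final concentration = 741/50/50 * 100 = 29.64%

29.64


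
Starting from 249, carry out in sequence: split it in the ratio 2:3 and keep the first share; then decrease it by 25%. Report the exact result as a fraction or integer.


Start with 249.
Step 1: Split 2:3, first share = 249 * 2/5 = 498/5
Step 2: Decrease by 25%: 498/5 * 75/100 = 747/10
Final result = 747/10

747/10


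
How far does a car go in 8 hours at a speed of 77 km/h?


Using distance = speed * time
Speed = 77 km/h
Time = 8 hours
Distance = 77 * 8
= 616 km

616


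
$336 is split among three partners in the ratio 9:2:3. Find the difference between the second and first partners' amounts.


Total parts = 9 + 2 + 3 = 14
Value per part = 336 / 14 = 24
Shares: 9*24=216, 2*24=48, 3*24=72
Second share = 48, first share = 216
Difference = |48 - 216| = 168

168


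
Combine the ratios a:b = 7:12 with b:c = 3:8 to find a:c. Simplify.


Given a:b = 7:12 and b:c = 3:8
Make b consistent. Multiply first ratio by 3: a:b = 21:36
Multiply second ratio by 12: b:c = 36:96
Now b = 36 in both, so a:b:c = 21:36:96
Therefore a:c = 21:96
Simplify by GCD: a:c = 7:32

7:32


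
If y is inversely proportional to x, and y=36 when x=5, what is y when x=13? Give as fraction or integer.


Inverse proportion: y = k/x
Find k: k = 5 * 36 = 180
Compute y at x=13: y = 180/13
y = 180/13

180/13


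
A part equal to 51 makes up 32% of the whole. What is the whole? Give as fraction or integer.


Given: 51 is 32% of the whole
Set up: 51 = 32/100 * whole
whole = 51 * 100 / 32
whole = 5100 / 32
whole = 1275/8

1275/8


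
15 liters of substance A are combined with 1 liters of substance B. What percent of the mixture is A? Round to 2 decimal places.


Volume of A = 15 L
Volume of B = 1 L
Total volume = 15 + 1 = 16 L
Percentage of A = (15/16) * 100
= 93.75%

93.75


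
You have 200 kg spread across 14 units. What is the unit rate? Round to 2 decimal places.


Total kg = 200
Number of units = 14
Unit rate = 200 / 14
= 14.29 kg per unit

14.29


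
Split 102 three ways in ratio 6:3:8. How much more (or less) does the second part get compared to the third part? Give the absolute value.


Total parts = 6 + 3 + 8 = 17
Value per part = 102 / 17 = 6
Shares: 6*6=36, 3*6=18, 8*6=48
Second share = 18, third share = 48
Difference = |18 - 48| = 30

30


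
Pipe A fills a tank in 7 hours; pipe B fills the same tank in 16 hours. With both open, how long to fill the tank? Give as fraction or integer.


Rate of A = 1/7 job per hour
Rate of B = 1/16 job per hour
Combined rate = 1/7 + 1/16
Find common denominator: (16 + 7)/(7*16) = 23/112
Combined rate = 23/112 job per hour
Time together = 1 / (23/112) = 112/23 hours

112/23


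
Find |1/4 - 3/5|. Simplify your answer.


Simplify: 1/4 = 1/4 and 3/5 = 3/5
Find common denominator: LCD = 20
Convert: 5/20 and 12/20
Difference = |5 - 12|/20 = 7/20
Simplified = 7/20

7/20


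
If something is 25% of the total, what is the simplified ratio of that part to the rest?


Part = 25%, Remainder = 75%
Ratio = 25:75
GCD(25, 75) = 25
Simplify: 1:3 = 1:3

1:3


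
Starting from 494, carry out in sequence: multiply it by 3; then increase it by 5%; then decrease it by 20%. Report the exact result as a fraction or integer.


Start with 494.
Step 1: Multiply by 3: 494 * 3 = 1482
Step 2: Increase by 5%: 1482 * 105/100 = 15561/10
Step 3: Decrease by 20%: 15561/10 * 80/100 = 31122/25
Final result = 31122/25

31122/25


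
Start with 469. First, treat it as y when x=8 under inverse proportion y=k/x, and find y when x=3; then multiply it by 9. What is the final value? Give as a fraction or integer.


Start with 469.
Step 1: Inverse prop: k = (469)*8; new y = k/3 = 469*8/3 = 3752/3
Step 2: Multiply by 9: 3752/3 * 9 = 11256
Final result = 11256

11256


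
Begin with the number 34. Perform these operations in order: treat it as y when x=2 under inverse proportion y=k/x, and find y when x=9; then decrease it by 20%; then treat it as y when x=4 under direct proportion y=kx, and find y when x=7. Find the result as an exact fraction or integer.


Start with 34.
Step 1: Inverse prop: k = (34)*2; new y = k/9 = 34*2/9 = 68/9
Step 2: Decrease by 20%: 68/9 * 80/100 = 272/45
Step 3: Direct prop: k = (272/45)/4; new y = k*7 = 272/45*7/4 = 476/45
Final result = 476/45

476/45


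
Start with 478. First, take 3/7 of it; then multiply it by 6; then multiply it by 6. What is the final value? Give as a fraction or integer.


Start with 478.
Step 1: Take 3/7: 478 * 3/7 = 1434/7
Step 2: Multiply by 6: 1434/7 * 6 = 8604/7
Step 3: Multiply by 6: 8604/7 * 6 = 51624/7
Final result = 51624/7

51624/7


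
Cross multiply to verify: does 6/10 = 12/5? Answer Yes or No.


Cross multiply to check 6/10 = 12/5
Left cross product: 6 * 5 = 30
Right cross product: 10 * 12 = 120
30 != 120
Not equal, so proportions differ => No

No


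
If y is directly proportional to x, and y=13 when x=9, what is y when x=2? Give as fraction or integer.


Direct proportion: y = kx
Find k: k = 13/9 = 13/9
Compute y at x=2: y = 13/9 * 2
y = 26/9

26/9


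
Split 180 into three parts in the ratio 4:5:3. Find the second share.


Ratio = 4:5:3
Total parts = 4 + 5 + 3 = 12
Value per part = 180 / 12 = 15
First share = 4 * 15 = 60
Middle share = 5 * 15 = 75
Third share = 3 * 15 = 45

75


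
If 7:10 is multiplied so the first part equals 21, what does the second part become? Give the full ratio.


Original ratio: 7:10
First term target: 21
Scale factor = 21 / 7 = 3
Multiply second term: 10 * 3 = 30
Equivalent ratio = 21:30

21:30


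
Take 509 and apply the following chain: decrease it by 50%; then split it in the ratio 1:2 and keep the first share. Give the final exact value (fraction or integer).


Start with 509.
Step 1: Decrease by 50%: 509 * 50/100 = 509/2
Step 2: Split 1:2, first share = 509/2 * 1/3 = 509/6
Final result = 509/6

509/6


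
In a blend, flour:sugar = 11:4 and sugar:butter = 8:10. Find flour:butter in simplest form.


Given a:b = 11:4 and b:c = 8:10
Make b consistent. Multiply first ratio by 8: a:b = 88:32
Multiply second ratio by 4: b:c = 32:40
Now b = 32 in both, so a:b:c = 88:32:40
Therefore a:c = 88:40
Simplify by GCD: a:c = 11:5

11:5


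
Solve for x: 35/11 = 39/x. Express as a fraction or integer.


Setting up: 35/11 = 39/x
Cross multiply: 35 * x = 11 * 39
35x = 429
x = 429/35
x = 429/35

429/35


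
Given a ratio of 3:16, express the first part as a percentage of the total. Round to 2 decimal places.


Total parts = 3 + 16 = 19
First part fraction = 3/19
Percentage = (3/19) * 100
= 0.157895 * 100
= 15.79%

15.79


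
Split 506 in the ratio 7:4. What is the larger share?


Total parts = 7 + 4 = 11
Value per part = 506 / 11 = 46
First share = 7 * 46 = 322
Second share = 4 * 46 = 184
Larger share = 322

322


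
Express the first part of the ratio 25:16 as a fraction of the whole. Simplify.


Total parts = 25 + 16 = 41
First part fraction = 25/41
Simplify: 25/41 = 25/41

25/41


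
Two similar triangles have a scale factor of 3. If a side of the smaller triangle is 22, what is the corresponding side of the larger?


Similar triangles have proportional sides
Scale factor = 3
Smaller side = 22
Corresponding larger side = 22 * 3
= 66

66


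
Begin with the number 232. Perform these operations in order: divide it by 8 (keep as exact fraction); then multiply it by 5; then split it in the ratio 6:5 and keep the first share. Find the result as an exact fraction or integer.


Start with 232.
Step 1: Divide by 8: 232 / 8 = 29
Step 2: Multiply by 5: 29 * 5 = 145
Step 3: Split 6:5, first share = 145 * 6/11 = 870/11
Final result = 870/11

870/11


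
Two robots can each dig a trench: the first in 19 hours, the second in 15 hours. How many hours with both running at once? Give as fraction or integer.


Rate of A = 1/19 job per hour
Rate of B = 1/15 job per hour
Combined rate = 1/19 + 1/15
Find common denominator: (15 + 19)/(19*15) = 34/285
Combined rate = 34/285 job per hour
Time together = 1 / (34/285) = 285/34 hours

285/34


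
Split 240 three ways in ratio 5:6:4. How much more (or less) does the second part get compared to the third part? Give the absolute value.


Total parts = 5 + 6 + 4 = 15
Value per part = 240 / 15 = 16
Shares: 5*16=80, 6*16=96, 4*16=64
Second share = 96, third share = 64
Difference = |96 - 64| = 32

32


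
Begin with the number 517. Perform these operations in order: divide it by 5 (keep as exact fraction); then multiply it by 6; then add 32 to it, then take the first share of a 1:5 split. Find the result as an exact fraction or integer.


Start with 517.
Step 1: Divide by 5: 517 / 5 = 517/5
Step 2: Multiply by 6: 517/5 * 6 = 3102/5
Step 3: Add 32: 3102/5+32=3262/5; split 1:5 first = 3262/5*1/6 = 1631/15
Final result = 1631/15

1631/15


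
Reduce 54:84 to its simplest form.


Find GCD(54, 84)
GCD = 6
Divide both by 6: 54/6 = 9, 84/6 = 14
Simplified ratio = 9:14

9:14


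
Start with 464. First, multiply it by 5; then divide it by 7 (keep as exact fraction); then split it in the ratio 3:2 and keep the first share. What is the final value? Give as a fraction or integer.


Start with 464.
Step 1: Multiply by 5: 464 * 5 = 2320
Step 2: Divide by 7: 2320 / 7 = 2320/7
Step 3: Split 3:2, first share = 2320/7 * 3/5 = 1392/7
Final result = 1392/7

1392/7


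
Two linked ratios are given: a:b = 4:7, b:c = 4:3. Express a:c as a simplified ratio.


Given a:b = 4:7 and b:c = 4:3
Make b consistent. Multiply first ratio by 4: a:b = 16:28
Multiply second ratio by 7: b:c = 28:21
Now b = 28 in both, so a:b:c = 16:28:21
Therefore a:c = 16:21
Simplify by GCD: a:c = 16:21

16:21


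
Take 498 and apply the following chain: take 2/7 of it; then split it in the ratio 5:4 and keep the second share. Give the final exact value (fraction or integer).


Start with 498.
Step 1: Take 2/7: 498 * 2/7 = 996/7
Step 2: Split 5:4, second share = 996/7 * 4/9 = 1328/21
Final result = 1328/21

1328/21


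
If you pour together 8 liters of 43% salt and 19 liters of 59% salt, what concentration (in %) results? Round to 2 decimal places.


Solute in mixture 1 = 43% of 8 L = 8*43/100 = 86/25 L
Solute in mixture 2 = 59% of 19 L = 19*59/100 = 1121/100 L
Total solute = 86/25 + 1121/100 = 293/20 L
Total volume = 8 + 19 = 27 L
Final concentration = 293/20/27 * 100 = 54.26%

54.26


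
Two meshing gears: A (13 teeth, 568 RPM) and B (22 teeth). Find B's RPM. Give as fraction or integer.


Gear ratio: teeth_A * RPM_A = teeth_B * RPM_B
13 * 568 = 22 * RPM_B
7384 = 22 * RPM_B
RPM_B = 7384 / 22
RPM_B = 3692/11

3692/11


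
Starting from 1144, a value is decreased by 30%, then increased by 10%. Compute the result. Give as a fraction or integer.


Start: 1144
Step 1: decrease by 30% => multiply by 70/100
  1144 * 70/100 = 4004/5
Step 2: increase by 10% => multiply by 110/100
  4004/5 * 110/100 = 22022/25
Final value = 22022/25

22022/25


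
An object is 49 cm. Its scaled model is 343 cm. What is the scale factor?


Original length = 49 cm
Scaled length = 343 cm
Scale factor = 343 / 49
= 7

7


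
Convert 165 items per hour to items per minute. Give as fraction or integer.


Converting from per hour to per minute
Rate = 165 items per hour
Divide by 60: 165/60
= 11/4 items per minute

11/4


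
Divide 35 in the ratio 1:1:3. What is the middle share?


Ratio = 1:1:3
Total parts = 1 + 1 + 3 = 5
Value per part = 35 / 5 = 7
First share = 1 * 7 = 7
Middle share = 1 * 7 = 7
Third share = 3 * 7 = 21

7


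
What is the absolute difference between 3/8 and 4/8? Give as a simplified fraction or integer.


Simplify: 3/8 = 3/8 and 4/8 = 1/2
Find common denominator: LCD = 8
Convert: 3/8 and 4/8
Difference = |3 - 4|/8 = 1/8
Simplified = 1/8

1/8


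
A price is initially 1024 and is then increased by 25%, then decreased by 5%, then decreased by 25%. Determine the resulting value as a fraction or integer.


Start: 1024
Step 1: increase by 25% => multiply by 125/100
  1024 * 125/100 = 1280
Step 2: decrease by 5% => multiply by 95/100
  1280 * 95/100 = 1216
Step 3: decrease by 25% => multiply by 75/100
  1216 * 75/100 = 912
Final value = 912

912


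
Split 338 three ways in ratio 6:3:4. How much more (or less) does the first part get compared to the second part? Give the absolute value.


Total parts = 6 + 3 + 4 = 13
Value per part = 338 / 13 = 26
Shares: 6*26=156, 3*26=78, 4*26=104
First share = 156, second share = 78
Difference = |156 - 78| = 78

78


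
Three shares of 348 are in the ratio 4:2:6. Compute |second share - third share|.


Total parts = 4 + 2 + 6 = 12
Value per part = 348 / 12 = 29
Shares: 4*29=116, 2*29=58, 6*29=174
Second share = 58, third share = 174
Difference = |58 - 174| = 116

116


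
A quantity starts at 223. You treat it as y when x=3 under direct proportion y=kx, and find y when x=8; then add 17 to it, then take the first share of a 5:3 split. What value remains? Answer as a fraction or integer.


Start with 223.
Step 1: Direct prop: k = (223)/3; new y = k*8 = 223*8/3 = 1784/3
Step 2: Add 17: 1784/3+17=1835/3; split 5:3 first = 1835/3*5/8 = 9175/24
Final result = 9175/24

9175/24


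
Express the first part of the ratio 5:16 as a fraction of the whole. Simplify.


Total parts = 5 + 16 = 21
First part fraction = 5/21
Simplify: 5/21 = 5/21

5/21


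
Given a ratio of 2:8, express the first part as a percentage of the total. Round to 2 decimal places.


Total parts = 2 + 8 = 10
First part fraction = 2/10
Percentage = (2/10) * 100
= 0.2 * 100
= 20.00%

20.00


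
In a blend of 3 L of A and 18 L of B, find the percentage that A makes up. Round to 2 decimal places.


Volume of A = 3 L
Volume of B = 18 L
Total volume = 3 + 18 = 21 L
Percentage of A = (3/21) * 100
= 14.29%

14.29


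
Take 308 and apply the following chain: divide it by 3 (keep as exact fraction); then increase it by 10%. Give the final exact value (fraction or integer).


Start with 308.
Step 1: Divide by 3: 308 / 3 = 308/3
Step 2: Increase by 10%: 308/3 * 110/100 = 1694/15
Final result = 1694/15

1694/15


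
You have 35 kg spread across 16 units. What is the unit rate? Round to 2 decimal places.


Total kg = 35
Number of units = 16
Unit rate = 35 / 16
= 2.19 kg per unit

2.19


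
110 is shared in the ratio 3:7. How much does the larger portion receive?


Total parts = 3 + 7 = 10
Value per part = 110 / 10 = 11
First share = 3 * 11 = 33
Second share = 7 * 11 = 77
Larger share = 77

77


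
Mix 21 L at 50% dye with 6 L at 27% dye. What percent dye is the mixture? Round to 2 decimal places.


Solute in mixture 1 = 50% of 21 L = 21*50/100 = 21/2 L
Solute in mixture 2 = 27% of 6 L = 6*27/100 = 81/50 L
Total solute = 21/2 + 81/50 = 303/25 L
Total volume = 21 + 6 = 27 L
Final concentration = 303/25/27 * 100 = 44.89%

44.89


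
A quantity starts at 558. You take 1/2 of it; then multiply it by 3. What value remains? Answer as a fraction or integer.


Start with 558.
Step 1: Take 1/2: 558 * 1/2 = 279
Step 2: Multiply by 3: 279 * 3 = 837
Final result = 837

837


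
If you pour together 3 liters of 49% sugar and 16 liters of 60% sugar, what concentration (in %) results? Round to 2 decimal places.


Solute in mixture 1 = 49% of 3 L = 3*49/100 = 147/100 L
Solute in mixture 2 = 60% of 16 L = 16*60/100 = 48/5 L
Total solute = 147/100 + 48/5 = 1107/100 L
Total volume = 3 + 16 = 19 L
Final concentration = 1107/100/19 * 100 = 58.26%

58.26


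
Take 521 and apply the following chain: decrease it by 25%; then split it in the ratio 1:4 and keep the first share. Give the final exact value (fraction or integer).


Start with 521.
Step 1: Decrease by 25%: 521 * 75/100 = 1563/4
Step 2: Split 1:4, first share = 1563/4 * 1/5 = 1563/20
Final result = 1563/20

1563/20


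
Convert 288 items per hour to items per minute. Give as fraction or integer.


Converting from per hour to per minute
Rate = 288 items per hour
Divide by 60: 288/60
= 24/5 items per minute

24/5


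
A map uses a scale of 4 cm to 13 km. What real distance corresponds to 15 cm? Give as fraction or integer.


Map scale: 4 cm = 13 km
Measured distance on map = 15 cm
Set up proportion: 15 * 13 / 4
= 195 / 4
= 195/4 km

195/4


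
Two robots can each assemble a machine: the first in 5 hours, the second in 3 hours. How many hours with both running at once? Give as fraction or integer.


Rate of A = 1/5 job per hour
Rate of B = 1/3 job per hour
Combined rate = 1/5 + 1/3
Find common denominator: (3 + 5)/(5*3) = 8/15
Combined rate = 8/15 job per hour
Time together = 1 / (8/15) = 15/8 hours

15/8


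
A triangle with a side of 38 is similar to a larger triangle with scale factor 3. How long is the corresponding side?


Similar triangles have proportional sides
Scale factor = 3
Smaller side = 38
Corresponding larger side = 38 * 3
= 114

114


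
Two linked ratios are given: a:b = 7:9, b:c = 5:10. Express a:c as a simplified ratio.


Given a:b = 7:9 and b:c = 5:10
Make b consistent. Multiply first ratio by 5: a:b = 35:45
Multiply second ratio by 9: b:c = 45:90
Now b = 45 in both, so a:b:c = 35:45:90
Therefore a:c = 35:90
Simplify by GCD: a:c = 7:18

7:18


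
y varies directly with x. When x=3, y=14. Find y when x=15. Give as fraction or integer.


Direct proportion: y = kx
Find k: k = 14/3 = 14/3
Compute y at x=15: y = 14/3 * 15
y = 70

70


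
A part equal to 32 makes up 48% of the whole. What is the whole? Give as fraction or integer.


Given: 32 is 48% of the whole
Set up: 32 = 48/100 * whole
whole = 32 * 100 / 48
whole = 3200 / 48
whole = 200/3

200/3


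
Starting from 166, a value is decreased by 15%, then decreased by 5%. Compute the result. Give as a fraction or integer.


Start: 166
Step 1: decrease by 15% => multiply by 85/100
  166 * 85/100 = 1411/10
Step 2: decrease by 5% => multiply by 95/100
  1411/10 * 95/100 = 26809/200
Final value = 26809/200

26809/200


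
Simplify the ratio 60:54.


Find GCD(60, 54)
GCD = 6
Divide both by 6: 60/6 = 10, 54/6 = 9
Simplified ratio = 10:9

10:9


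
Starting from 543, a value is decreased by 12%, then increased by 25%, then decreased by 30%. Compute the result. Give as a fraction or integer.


Start: 543
Step 1: decrease by 12% => multiply by 88/100
  543 * 88/100 = 11946/25
Step 2: increase by 25% => multiply by 125/100
  11946/25 * 125/100 = 5973/10
Step 3: decrease by 30% => multiply by 70/100
  5973/10 * 70/100 = 41811/100
Final value = 41811/100

41811/100


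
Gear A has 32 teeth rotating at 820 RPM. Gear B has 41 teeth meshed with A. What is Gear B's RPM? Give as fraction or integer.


Gear ratio: teeth_A * RPM_A = teeth_B * RPM_B
32 * 820 = 41 * RPM_B
26240 = 41 * RPM_B
RPM_B = 26240 / 41
RPM_B = 640

640


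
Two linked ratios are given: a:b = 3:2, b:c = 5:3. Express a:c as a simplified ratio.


Given a:b = 3:2 and b:c = 5:3
Make b consistent. Multiply first ratio by 5: a:b = 15:10
Multiply second ratio by 2: b:c = 10:6
Now b = 10 in both, so a:b:c = 15:10:6
Therefore a:c = 15:6
Simplify by GCD: a:c = 5:2

5:2


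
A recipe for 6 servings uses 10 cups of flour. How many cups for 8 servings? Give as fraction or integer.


Original: 10 cups for 6 servings
Target servings = 8
Scaling factor = 8/6
New amount = 10 * 8/6
= 80/6
= 40/3 cups

40/3


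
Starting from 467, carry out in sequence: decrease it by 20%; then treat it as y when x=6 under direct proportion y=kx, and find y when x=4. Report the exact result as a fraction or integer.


Start with 467.
Step 1: Decrease by 20%: 467 * 80/100 = 1868/5
Step 2: Direct prop: k = (1868/5)/6; new y = k*4 = 1868/5*4/6 = 3736/15
Final result = 3736/15

3736/15


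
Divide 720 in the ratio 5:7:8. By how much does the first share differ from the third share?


Total parts = 5 + 7 + 8 = 20
Value per part = 720 / 20 = 36
Shares: 5*36=180, 7*36=252, 8*36=288
First share = 180, third share = 288
Difference = |180 - 288| = 108

108


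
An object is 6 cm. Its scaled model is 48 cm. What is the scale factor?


Original length = 6 cm
Scaled length = 48 cm
Scale factor = 48 / 6
= 8

8


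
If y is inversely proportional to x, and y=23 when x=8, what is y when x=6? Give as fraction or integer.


Inverse proportion: y = k/x
Find k: k = 8 * 23 = 184
Compute y at x=6: y = 184/6
y = 92/3

92/3


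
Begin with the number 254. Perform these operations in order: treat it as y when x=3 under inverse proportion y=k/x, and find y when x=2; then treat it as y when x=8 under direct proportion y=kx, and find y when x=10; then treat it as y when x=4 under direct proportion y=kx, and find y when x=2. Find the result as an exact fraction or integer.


Start with 254.
Step 1: Inverse prop: k = (254)*3; new y = k/2 = 254*3/2 = 381
Step 2: Direct prop: k = (381)/8; new y = k*10 = 381*10/8 = 1905/4
Step 3: Direct prop: k = (1905/4)/4; new y = k*2 = 1905/4*2/4 = 1905/8
Final result = 1905/8

1905/8


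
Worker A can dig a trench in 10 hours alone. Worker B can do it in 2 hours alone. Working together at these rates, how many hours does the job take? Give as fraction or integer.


Rate of A = 1/10 job per hour
Rate of B = 1/2 job per hour
Combined rate = 1/10 + 1/2
Find common denominator: (2 + 10)/(10*2) = 12/20
Combined rate = 3/5 job per hour
Time together = 1 / (3/5) = 5/3 hours

5/3


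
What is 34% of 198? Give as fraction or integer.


Compute 34% of 198
Convert percentage: 34% = 34/100
Multiply: 198 * 34/100
= 6732/100
= 1683/25

1683/25


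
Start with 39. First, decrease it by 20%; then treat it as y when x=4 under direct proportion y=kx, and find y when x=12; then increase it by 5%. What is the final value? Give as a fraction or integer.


Start with 39.
Step 1: Decrease by 20%: 39 * 80/100 = 156/5
Step 2: Direct prop: k = (156/5)/4; new y = k*12 = 156/5*12/4 = 468/5
Step 3: Increase by 5%: 468/5 * 105/100 = 2457/25
Final result = 2457/25

2457/25


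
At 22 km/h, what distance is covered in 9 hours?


Using distance = speed * time
Speed = 22 km/h
Time = 9 hours
Distance = 22 * 9
= 198 km

198


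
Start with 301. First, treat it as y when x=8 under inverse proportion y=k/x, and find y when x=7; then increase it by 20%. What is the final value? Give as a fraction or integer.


Start with 301.
Step 1: Inverse prop: k = (301)*8; new y = k/7 = 301*8/7 = 344
Step 2: Increase by 20%: 344 * 120/100 = 2064/5
Final result = 2064/5

2064/5


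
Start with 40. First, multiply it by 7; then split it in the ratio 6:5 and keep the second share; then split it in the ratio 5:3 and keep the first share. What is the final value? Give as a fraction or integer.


Start with 40.
Step 1: Multiply by 7: 40 * 7 = 280
Step 2: Split 6:5, second share = 280 * 5/11 = 1400/11
Step 3: Split 5:3, first share = 1400/11 * 5/8 = 875/11
Final result = 875/11

875/11


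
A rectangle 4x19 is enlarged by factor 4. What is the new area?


Original dimensions: 4 x 19
Enlargement factor = 4
New width = 4 * 4 = 16
New height = 19 * 4 = 76
New area = 16 * 76 = 1216

1216


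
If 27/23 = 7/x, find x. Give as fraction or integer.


Setting up: 27/23 = 7/x
Cross multiply: 27 * x = 23 * 7
27x = 161
x = 161/27
x = 161/27

161/27


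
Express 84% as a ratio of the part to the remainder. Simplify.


Part = 84%, Remainder = 16%
Ratio = 84:16
GCD(84, 16) = 4
Simplify: 21:4 = 21:4

21:4


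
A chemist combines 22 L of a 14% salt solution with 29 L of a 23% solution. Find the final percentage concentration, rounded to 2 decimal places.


Solute in mixture 1 = 14% of 22 L = 22*14/100 = 77/25 L
Solute in mixture 2 = 23% of 29 L = 29*23/100 = 667/100 L
Total solute = 77/25 + 667/100 = 39/4 L
Total volume = 22 + 29 = 51 L
Final concentration = 39/4/51 * 100 = 19.12%

19.12


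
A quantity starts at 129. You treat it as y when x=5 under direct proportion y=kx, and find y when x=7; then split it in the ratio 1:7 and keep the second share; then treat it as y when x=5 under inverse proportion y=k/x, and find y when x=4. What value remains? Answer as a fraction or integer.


Start with 129.
Step 1: Direct prop: k = (129)/5; new y = k*7 = 129*7/5 = 903/5
Step 2: Split 1:7, second share = 903/5 * 7/8 = 6321/40
Step 3: Inverse prop: k = (6321/40)*5; new y = k/4 = 6321/40*5/4 = 6321/32
Final result = 6321/32

6321/32


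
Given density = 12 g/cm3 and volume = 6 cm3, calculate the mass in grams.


Using mass = density * volume
Density = 12 g/cm3
Volume = 6 cm3
Mass = 12 * 6
= 72 g

72


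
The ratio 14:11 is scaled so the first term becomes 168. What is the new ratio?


Original ratio: 14:11
First term target: 168
Scale factor = 168 / 14 = 12
Multiply second term: 11 * 12 = 132
Equivalent ratio = 168:132

168:132


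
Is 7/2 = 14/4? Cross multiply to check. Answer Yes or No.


Cross multiply to check 7/2 = 14/4
Left cross product: 7 * 4 = 28
Right cross product: 2 * 14 = 28
28 = 28
Equal, so proportions match => Yes

Yes


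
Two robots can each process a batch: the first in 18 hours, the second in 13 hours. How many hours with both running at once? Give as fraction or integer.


Rate of A = 1/18 job per hour
Rate of B = 1/13 job per hour
Combined rate = 1/18 + 1/13
Find common denominator: (13 + 18)/(18*13) = 31/234
Combined rate = 31/234 job per hour
Time together = 1 / (31/234) = 234/31 hours

234/31


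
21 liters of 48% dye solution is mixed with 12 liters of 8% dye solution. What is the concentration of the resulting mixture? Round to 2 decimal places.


Solute in mixture 1 = 48% of 21 L = 21*48/100 = 252/25 L
Solute in mixture 2 = 8% of 12 L = 12*8/100 = 24/25 L
Total solute = 252/25 + 24/25 = 276/25 L
Total volume = 21 + 12 = 33 L
Final concentration = 276/25/33 * 100 = 33.45%

33.45


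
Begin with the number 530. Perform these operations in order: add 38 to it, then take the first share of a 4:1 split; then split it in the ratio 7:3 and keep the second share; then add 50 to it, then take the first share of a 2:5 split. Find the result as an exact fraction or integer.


Start with 530.
Step 1: Add 38: 530+38=568; split 4:1 first = 568*4/5 = 2272/5
Step 2: Split 7:3, second share = 2272/5 * 3/10 = 3408/25
Step 3: Add 50: 3408/25+50=4658/25; split 2:5 first = 4658/25*2/7 = 9316/175
Final result = 9316/175

9316/175


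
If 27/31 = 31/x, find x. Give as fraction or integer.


Setting up: 27/31 = 31/x
Cross multiply: 27 * x = 31 * 31
27x = 961
x = 961/27
x = 961/27

961/27


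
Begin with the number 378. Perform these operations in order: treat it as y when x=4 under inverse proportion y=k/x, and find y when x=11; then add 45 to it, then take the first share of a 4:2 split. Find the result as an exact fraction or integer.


Start with 378.
Step 1: Inverse prop: k = (378)*4; new y = k/11 = 378*4/11 = 1512/11
Step 2: Add 45: 1512/11+45=2007/11; split 4:2 first = 2007/11*4/6 = 1338/11
Final result = 1338/11

1338/11


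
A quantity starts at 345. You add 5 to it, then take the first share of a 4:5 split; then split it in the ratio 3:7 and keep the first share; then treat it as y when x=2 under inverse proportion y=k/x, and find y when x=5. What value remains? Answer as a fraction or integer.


Start with 345.
Step 1: Add 5: 345+5=350; split 4:5 first = 350*4/9 = 1400/9
Step 2: Split 3:7, first share = 1400/9 * 3/10 = 140/3
Step 3: Inverse prop: k = (140/3)*2; new y = k/5 = 140/3*2/5 = 56/3
Final result = 56/3

56/3


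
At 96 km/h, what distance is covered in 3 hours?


Using distance = speed * time
Speed = 96 km/h
Time = 3 hours
Distance = 96 * 3
= 288 km

288


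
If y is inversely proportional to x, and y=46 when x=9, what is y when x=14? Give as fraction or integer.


Inverse proportion: y = k/x
Find k: k = 9 * 46 = 414
Compute y at x=14: y = 414/14
y = 207/7

207/7


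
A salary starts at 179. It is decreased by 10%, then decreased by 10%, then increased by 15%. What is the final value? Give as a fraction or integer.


Start: 179
Step 1: decrease by 10% => multiply by 90/100
  179 * 90/100 = 1611/10
Step 2: decrease by 10% => multiply by 90/100
  1611/10 * 90/100 = 14499/100
Step 3: increase by 15% => multiply by 115/100
  14499/100 * 115/100 = 333477/2000
Final value = 333477/2000

333477/2000


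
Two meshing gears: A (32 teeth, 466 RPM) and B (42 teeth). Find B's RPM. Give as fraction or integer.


Gear ratio: teeth_A * RPM_A = teeth_B * RPM_B
32 * 466 = 42 * RPM_B
14912 = 42 * RPM_B
RPM_B = 14912 / 42
RPM_B = 7456/21

7456/21


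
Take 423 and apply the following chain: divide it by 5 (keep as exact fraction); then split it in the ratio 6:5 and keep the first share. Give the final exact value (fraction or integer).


Start with 423.
Step 1: Divide by 5: 423 / 5 = 423/5
Step 2: Split 6:5, first share = 423/5 * 6/11 = 2538/55
Final result = 2538/55

2538/55


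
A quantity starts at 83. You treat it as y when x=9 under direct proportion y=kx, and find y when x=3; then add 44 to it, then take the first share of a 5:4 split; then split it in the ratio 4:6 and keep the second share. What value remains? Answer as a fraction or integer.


Start with 83.
Step 1: Direct prop: k = (83)/9; new y = k*3 = 83*3/9 = 83/3
Step 2: Add 44: 83/3+44=215/3; split 5:4 first = 215/3*5/9 = 1075/27
Step 3: Split 4:6, second share = 1075/27 * 6/10 = 215/9
Final result = 215/9

215/9


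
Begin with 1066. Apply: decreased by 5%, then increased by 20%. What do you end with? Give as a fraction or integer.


Start: 1066
Step 1: decrease by 5% => multiply by 95/100
  1066 * 95/100 = 10127/10
Step 2: increase by 20% => multiply by 120/100
  10127/10 * 120/100 = 30381/25
Final value = 30381/25

30381/25


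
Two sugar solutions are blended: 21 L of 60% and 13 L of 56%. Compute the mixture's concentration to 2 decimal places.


Solute in mixture 1 = 60% of 21 L = 21*60/100 = 63/5 L
Solute in mixture 2 = 56% of 13 L = 13*56/100 = 182/25 L
Total solute = 63/5 + 182/25 = 497/25 L
Total volume = 21 + 13 = 34 L
Final concentration = 497/25/34 * 100 = 58.47%

58.47


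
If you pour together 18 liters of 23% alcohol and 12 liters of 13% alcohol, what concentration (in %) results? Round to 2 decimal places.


Solute in mixture 1 = 23% of 18 L = 18*23/100 = 207/50 L
Solute in mixture 2 = 13% of 12 L = 12*13/100 = 39/25 L
Total solute = 207/50 + 39/25 = 57/10 L
Total volume = 18 + 12 = 30 L
Final concentration = 57/10/30 * 100 = 19.00%

19.00


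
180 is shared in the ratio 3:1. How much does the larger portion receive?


Total parts = 3 + 1 = 4
Value per part = 180 / 4 = 45
First share = 3 * 45 = 135
Second share = 1 * 45 = 45
Larger share = 135

135


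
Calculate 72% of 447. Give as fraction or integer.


Compute 72% of 447
Convert percentage: 72% = 72/100
Multiply: 447 * 72/100
= 32184/100
= 8046/25

8046/25


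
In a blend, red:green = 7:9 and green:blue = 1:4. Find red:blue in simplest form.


Given a:b = 7:9 and b:c = 1:4
Make b consistent. Multiply first ratio by 1: a:b = 7:9
Multiply second ratio by 9: b:c = 9:36
Now b = 9 in both, so a:b:c = 7:9:36
Therefore a:c = 7:36
Simplify by GCD: a:c = 7:36

7:36


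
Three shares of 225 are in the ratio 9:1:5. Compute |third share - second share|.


Total parts = 9 + 1 + 5 = 15
Value per part = 225 / 15 = 15
Shares: 9*15=135, 1*15=15, 5*15=75
Third share = 75, second share = 15
Difference = |75 - 15| = 60

60


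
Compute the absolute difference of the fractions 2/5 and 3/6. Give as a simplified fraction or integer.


Simplify: 2/5 = 2/5 and 3/6 = 1/2
Find common denominator: LCD = 10
Convert: 4/10 and 5/10
Difference = |4 - 5|/10 = 1/10
Simplified = 1/10

1/10


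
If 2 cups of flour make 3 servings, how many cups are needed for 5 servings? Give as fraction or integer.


Original: 2 cups for 3 servings
Target servings = 5
Scaling factor = 5/3
New amount = 2 * 5/3
= 10/3
= 10/3 cups

10/3


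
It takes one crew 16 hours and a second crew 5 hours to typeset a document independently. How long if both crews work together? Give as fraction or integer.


Rate of A = 1/16 job per hour
Rate of B = 1/5 job per hour
Combined rate = 1/16 + 1/5
Find common denominator: (5 + 16)/(16*5) = 21/80
Combined rate = 21/80 job per hour
Time together = 1 / (21/80) = 80/21 hours

80/21
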